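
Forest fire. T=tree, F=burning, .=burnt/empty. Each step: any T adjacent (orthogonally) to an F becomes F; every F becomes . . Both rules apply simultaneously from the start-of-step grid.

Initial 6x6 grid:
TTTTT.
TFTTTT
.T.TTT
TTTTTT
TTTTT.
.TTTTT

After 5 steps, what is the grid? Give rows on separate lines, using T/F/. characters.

Step 1: 4 trees catch fire, 1 burn out
  TFTTT.
  F.FTTT
  .F.TTT
  TTTTTT
  TTTTT.
  .TTTTT
Step 2: 4 trees catch fire, 4 burn out
  F.FTT.
  ...FTT
  ...TTT
  TFTTTT
  TTTTT.
  .TTTTT
Step 3: 6 trees catch fire, 4 burn out
  ...FT.
  ....FT
  ...FTT
  F.FTTT
  TFTTT.
  .TTTTT
Step 4: 7 trees catch fire, 6 burn out
  ....F.
  .....F
  ....FT
  ...FTT
  F.FTT.
  .FTTTT
Step 5: 4 trees catch fire, 7 burn out
  ......
  ......
  .....F
  ....FT
  ...FT.
  ..FTTT

......
......
.....F
....FT
...FT.
..FTTT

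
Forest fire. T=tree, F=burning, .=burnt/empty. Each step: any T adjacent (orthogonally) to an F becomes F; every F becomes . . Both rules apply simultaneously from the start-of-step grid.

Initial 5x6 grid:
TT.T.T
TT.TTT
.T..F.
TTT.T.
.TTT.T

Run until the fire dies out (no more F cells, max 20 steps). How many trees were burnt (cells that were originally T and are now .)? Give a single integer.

Step 1: +2 fires, +1 burnt (F count now 2)
Step 2: +2 fires, +2 burnt (F count now 2)
Step 3: +2 fires, +2 burnt (F count now 2)
Step 4: +0 fires, +2 burnt (F count now 0)
Fire out after step 4
Initially T: 18, now '.': 18
Total burnt (originally-T cells now '.'): 6

Answer: 6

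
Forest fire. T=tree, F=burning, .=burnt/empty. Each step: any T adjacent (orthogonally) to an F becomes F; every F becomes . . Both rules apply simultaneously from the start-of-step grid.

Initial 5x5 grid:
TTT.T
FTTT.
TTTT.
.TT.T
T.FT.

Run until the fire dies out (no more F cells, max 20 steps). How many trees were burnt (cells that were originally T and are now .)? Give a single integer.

Answer: 13

Derivation:
Step 1: +5 fires, +2 burnt (F count now 5)
Step 2: +5 fires, +5 burnt (F count now 5)
Step 3: +3 fires, +5 burnt (F count now 3)
Step 4: +0 fires, +3 burnt (F count now 0)
Fire out after step 4
Initially T: 16, now '.': 22
Total burnt (originally-T cells now '.'): 13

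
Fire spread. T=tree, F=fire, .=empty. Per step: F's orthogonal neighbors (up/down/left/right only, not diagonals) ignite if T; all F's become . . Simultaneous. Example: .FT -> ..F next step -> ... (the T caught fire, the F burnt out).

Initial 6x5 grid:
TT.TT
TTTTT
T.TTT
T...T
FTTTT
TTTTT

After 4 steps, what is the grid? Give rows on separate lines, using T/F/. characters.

Step 1: 3 trees catch fire, 1 burn out
  TT.TT
  TTTTT
  T.TTT
  F...T
  .FTTT
  FTTTT
Step 2: 3 trees catch fire, 3 burn out
  TT.TT
  TTTTT
  F.TTT
  ....T
  ..FTT
  .FTTT
Step 3: 3 trees catch fire, 3 burn out
  TT.TT
  FTTTT
  ..TTT
  ....T
  ...FT
  ..FTT
Step 4: 4 trees catch fire, 3 burn out
  FT.TT
  .FTTT
  ..TTT
  ....T
  ....F
  ...FT

FT.TT
.FTTT
..TTT
....T
....F
...FT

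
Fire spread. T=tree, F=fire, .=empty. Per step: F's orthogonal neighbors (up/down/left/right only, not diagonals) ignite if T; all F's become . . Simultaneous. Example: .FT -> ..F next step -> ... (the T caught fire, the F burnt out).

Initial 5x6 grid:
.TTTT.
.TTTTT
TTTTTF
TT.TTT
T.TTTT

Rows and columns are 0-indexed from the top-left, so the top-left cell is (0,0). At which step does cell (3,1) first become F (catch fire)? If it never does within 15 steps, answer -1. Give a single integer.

Step 1: cell (3,1)='T' (+3 fires, +1 burnt)
Step 2: cell (3,1)='T' (+4 fires, +3 burnt)
Step 3: cell (3,1)='T' (+5 fires, +4 burnt)
Step 4: cell (3,1)='T' (+4 fires, +5 burnt)
Step 5: cell (3,1)='F' (+5 fires, +4 burnt)
  -> target ignites at step 5
Step 6: cell (3,1)='.' (+2 fires, +5 burnt)
Step 7: cell (3,1)='.' (+1 fires, +2 burnt)
Step 8: cell (3,1)='.' (+0 fires, +1 burnt)
  fire out at step 8

5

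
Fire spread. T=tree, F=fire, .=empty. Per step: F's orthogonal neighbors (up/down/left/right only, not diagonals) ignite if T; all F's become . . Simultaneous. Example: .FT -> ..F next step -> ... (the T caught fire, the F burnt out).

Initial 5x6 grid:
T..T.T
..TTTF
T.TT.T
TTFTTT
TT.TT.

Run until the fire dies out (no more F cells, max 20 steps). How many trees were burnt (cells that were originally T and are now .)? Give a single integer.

Answer: 18

Derivation:
Step 1: +6 fires, +2 burnt (F count now 6)
Step 2: +8 fires, +6 burnt (F count now 8)
Step 3: +4 fires, +8 burnt (F count now 4)
Step 4: +0 fires, +4 burnt (F count now 0)
Fire out after step 4
Initially T: 19, now '.': 29
Total burnt (originally-T cells now '.'): 18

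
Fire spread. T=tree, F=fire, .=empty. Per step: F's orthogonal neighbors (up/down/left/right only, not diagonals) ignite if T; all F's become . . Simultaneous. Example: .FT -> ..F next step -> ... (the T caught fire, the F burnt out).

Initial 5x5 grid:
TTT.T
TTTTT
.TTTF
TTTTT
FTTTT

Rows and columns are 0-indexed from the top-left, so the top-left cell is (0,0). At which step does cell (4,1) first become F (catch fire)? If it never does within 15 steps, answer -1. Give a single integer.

Step 1: cell (4,1)='F' (+5 fires, +2 burnt)
  -> target ignites at step 1
Step 2: cell (4,1)='.' (+7 fires, +5 burnt)
Step 3: cell (4,1)='.' (+4 fires, +7 burnt)
Step 4: cell (4,1)='.' (+2 fires, +4 burnt)
Step 5: cell (4,1)='.' (+2 fires, +2 burnt)
Step 6: cell (4,1)='.' (+1 fires, +2 burnt)
Step 7: cell (4,1)='.' (+0 fires, +1 burnt)
  fire out at step 7

1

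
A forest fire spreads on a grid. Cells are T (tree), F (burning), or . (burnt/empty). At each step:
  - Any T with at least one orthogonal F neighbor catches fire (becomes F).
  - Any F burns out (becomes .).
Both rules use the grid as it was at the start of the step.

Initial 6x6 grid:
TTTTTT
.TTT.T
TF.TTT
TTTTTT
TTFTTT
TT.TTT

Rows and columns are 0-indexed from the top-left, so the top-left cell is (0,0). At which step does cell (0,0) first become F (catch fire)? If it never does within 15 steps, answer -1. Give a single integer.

Step 1: cell (0,0)='T' (+6 fires, +2 burnt)
Step 2: cell (0,0)='T' (+8 fires, +6 burnt)
Step 3: cell (0,0)='F' (+8 fires, +8 burnt)
  -> target ignites at step 3
Step 4: cell (0,0)='.' (+4 fires, +8 burnt)
Step 5: cell (0,0)='.' (+2 fires, +4 burnt)
Step 6: cell (0,0)='.' (+2 fires, +2 burnt)
Step 7: cell (0,0)='.' (+0 fires, +2 burnt)
  fire out at step 7

3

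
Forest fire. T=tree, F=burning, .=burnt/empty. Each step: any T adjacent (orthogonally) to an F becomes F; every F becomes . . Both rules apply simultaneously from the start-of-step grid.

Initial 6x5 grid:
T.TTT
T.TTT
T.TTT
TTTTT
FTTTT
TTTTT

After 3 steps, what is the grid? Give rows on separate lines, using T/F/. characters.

Step 1: 3 trees catch fire, 1 burn out
  T.TTT
  T.TTT
  T.TTT
  FTTTT
  .FTTT
  FTTTT
Step 2: 4 trees catch fire, 3 burn out
  T.TTT
  T.TTT
  F.TTT
  .FTTT
  ..FTT
  .FTTT
Step 3: 4 trees catch fire, 4 burn out
  T.TTT
  F.TTT
  ..TTT
  ..FTT
  ...FT
  ..FTT

T.TTT
F.TTT
..TTT
..FTT
...FT
..FTT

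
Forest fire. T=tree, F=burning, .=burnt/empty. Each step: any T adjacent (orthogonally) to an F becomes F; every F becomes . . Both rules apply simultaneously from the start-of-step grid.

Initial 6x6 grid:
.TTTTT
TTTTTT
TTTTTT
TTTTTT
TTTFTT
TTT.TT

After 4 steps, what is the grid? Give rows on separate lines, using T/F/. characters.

Step 1: 3 trees catch fire, 1 burn out
  .TTTTT
  TTTTTT
  TTTTTT
  TTTFTT
  TTF.FT
  TTT.TT
Step 2: 7 trees catch fire, 3 burn out
  .TTTTT
  TTTTTT
  TTTFTT
  TTF.FT
  TF...F
  TTF.FT
Step 3: 8 trees catch fire, 7 burn out
  .TTTTT
  TTTFTT
  TTF.FT
  TF...F
  F.....
  TF...F
Step 4: 7 trees catch fire, 8 burn out
  .TTFTT
  TTF.FT
  TF...F
  F.....
  ......
  F.....

.TTFTT
TTF.FT
TF...F
F.....
......
F.....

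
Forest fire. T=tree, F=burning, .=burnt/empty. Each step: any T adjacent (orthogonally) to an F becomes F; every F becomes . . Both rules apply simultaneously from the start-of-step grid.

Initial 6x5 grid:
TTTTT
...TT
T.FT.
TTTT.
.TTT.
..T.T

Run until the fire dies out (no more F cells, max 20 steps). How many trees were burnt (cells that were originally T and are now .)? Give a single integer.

Step 1: +2 fires, +1 burnt (F count now 2)
Step 2: +4 fires, +2 burnt (F count now 4)
Step 3: +6 fires, +4 burnt (F count now 6)
Step 4: +3 fires, +6 burnt (F count now 3)
Step 5: +1 fires, +3 burnt (F count now 1)
Step 6: +1 fires, +1 burnt (F count now 1)
Step 7: +0 fires, +1 burnt (F count now 0)
Fire out after step 7
Initially T: 18, now '.': 29
Total burnt (originally-T cells now '.'): 17

Answer: 17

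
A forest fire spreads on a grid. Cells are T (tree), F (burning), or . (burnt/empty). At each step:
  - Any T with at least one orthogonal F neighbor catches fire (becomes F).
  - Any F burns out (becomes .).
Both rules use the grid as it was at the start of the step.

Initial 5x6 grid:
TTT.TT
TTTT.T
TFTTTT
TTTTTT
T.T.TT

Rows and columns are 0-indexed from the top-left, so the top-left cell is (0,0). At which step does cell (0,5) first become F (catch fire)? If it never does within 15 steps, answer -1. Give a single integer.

Step 1: cell (0,5)='T' (+4 fires, +1 burnt)
Step 2: cell (0,5)='T' (+6 fires, +4 burnt)
Step 3: cell (0,5)='T' (+7 fires, +6 burnt)
Step 4: cell (0,5)='T' (+2 fires, +7 burnt)
Step 5: cell (0,5)='T' (+3 fires, +2 burnt)
Step 6: cell (0,5)='F' (+2 fires, +3 burnt)
  -> target ignites at step 6
Step 7: cell (0,5)='.' (+1 fires, +2 burnt)
Step 8: cell (0,5)='.' (+0 fires, +1 burnt)
  fire out at step 8

6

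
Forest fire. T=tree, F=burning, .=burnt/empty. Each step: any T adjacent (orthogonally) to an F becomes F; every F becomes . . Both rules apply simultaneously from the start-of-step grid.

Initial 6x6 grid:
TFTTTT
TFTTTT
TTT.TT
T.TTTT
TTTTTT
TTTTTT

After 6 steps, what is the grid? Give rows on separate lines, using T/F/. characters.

Step 1: 5 trees catch fire, 2 burn out
  F.FTTT
  F.FTTT
  TFT.TT
  T.TTTT
  TTTTTT
  TTTTTT
Step 2: 4 trees catch fire, 5 burn out
  ...FTT
  ...FTT
  F.F.TT
  T.TTTT
  TTTTTT
  TTTTTT
Step 3: 4 trees catch fire, 4 burn out
  ....FT
  ....FT
  ....TT
  F.FTTT
  TTTTTT
  TTTTTT
Step 4: 6 trees catch fire, 4 burn out
  .....F
  .....F
  ....FT
  ...FTT
  FTFTTT
  TTTTTT
Step 5: 6 trees catch fire, 6 burn out
  ......
  ......
  .....F
  ....FT
  .F.FTT
  FTFTTT
Step 6: 4 trees catch fire, 6 burn out
  ......
  ......
  ......
  .....F
  ....FT
  .F.FTT

......
......
......
.....F
....FT
.F.FTT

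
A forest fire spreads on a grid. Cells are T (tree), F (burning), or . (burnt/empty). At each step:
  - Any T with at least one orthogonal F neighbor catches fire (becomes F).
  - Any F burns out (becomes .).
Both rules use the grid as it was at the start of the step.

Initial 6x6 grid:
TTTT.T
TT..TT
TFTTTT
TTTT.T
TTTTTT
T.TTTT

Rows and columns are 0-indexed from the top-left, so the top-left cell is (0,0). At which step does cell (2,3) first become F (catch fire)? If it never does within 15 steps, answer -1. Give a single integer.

Step 1: cell (2,3)='T' (+4 fires, +1 burnt)
Step 2: cell (2,3)='F' (+6 fires, +4 burnt)
  -> target ignites at step 2
Step 3: cell (2,3)='.' (+6 fires, +6 burnt)
Step 4: cell (2,3)='.' (+6 fires, +6 burnt)
Step 5: cell (2,3)='.' (+4 fires, +6 burnt)
Step 6: cell (2,3)='.' (+3 fires, +4 burnt)
Step 7: cell (2,3)='.' (+1 fires, +3 burnt)
Step 8: cell (2,3)='.' (+0 fires, +1 burnt)
  fire out at step 8

2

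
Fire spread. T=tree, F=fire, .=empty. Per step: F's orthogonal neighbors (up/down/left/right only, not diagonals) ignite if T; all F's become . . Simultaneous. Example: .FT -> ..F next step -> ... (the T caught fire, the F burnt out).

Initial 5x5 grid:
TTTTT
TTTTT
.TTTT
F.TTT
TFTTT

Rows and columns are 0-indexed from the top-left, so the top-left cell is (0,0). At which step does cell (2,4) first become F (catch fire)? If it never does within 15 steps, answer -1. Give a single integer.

Step 1: cell (2,4)='T' (+2 fires, +2 burnt)
Step 2: cell (2,4)='T' (+2 fires, +2 burnt)
Step 3: cell (2,4)='T' (+3 fires, +2 burnt)
Step 4: cell (2,4)='T' (+4 fires, +3 burnt)
Step 5: cell (2,4)='F' (+4 fires, +4 burnt)
  -> target ignites at step 5
Step 6: cell (2,4)='.' (+4 fires, +4 burnt)
Step 7: cell (2,4)='.' (+2 fires, +4 burnt)
Step 8: cell (2,4)='.' (+0 fires, +2 burnt)
  fire out at step 8

5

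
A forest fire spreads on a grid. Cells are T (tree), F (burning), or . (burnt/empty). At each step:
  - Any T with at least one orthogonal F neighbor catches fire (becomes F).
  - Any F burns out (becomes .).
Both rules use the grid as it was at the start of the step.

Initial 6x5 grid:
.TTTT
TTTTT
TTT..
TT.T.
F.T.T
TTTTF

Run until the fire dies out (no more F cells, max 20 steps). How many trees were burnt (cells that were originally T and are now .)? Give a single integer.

Answer: 20

Derivation:
Step 1: +4 fires, +2 burnt (F count now 4)
Step 2: +4 fires, +4 burnt (F count now 4)
Step 3: +3 fires, +4 burnt (F count now 3)
Step 4: +2 fires, +3 burnt (F count now 2)
Step 5: +2 fires, +2 burnt (F count now 2)
Step 6: +2 fires, +2 burnt (F count now 2)
Step 7: +2 fires, +2 burnt (F count now 2)
Step 8: +1 fires, +2 burnt (F count now 1)
Step 9: +0 fires, +1 burnt (F count now 0)
Fire out after step 9
Initially T: 21, now '.': 29
Total burnt (originally-T cells now '.'): 20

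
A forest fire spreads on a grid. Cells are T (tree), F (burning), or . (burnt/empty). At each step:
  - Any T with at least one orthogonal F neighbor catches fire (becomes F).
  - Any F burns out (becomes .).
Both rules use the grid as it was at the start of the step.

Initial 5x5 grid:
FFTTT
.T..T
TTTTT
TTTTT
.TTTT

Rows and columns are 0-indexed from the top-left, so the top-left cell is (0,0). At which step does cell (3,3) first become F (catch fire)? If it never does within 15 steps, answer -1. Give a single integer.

Step 1: cell (3,3)='T' (+2 fires, +2 burnt)
Step 2: cell (3,3)='T' (+2 fires, +2 burnt)
Step 3: cell (3,3)='T' (+4 fires, +2 burnt)
Step 4: cell (3,3)='T' (+5 fires, +4 burnt)
Step 5: cell (3,3)='F' (+3 fires, +5 burnt)
  -> target ignites at step 5
Step 6: cell (3,3)='.' (+2 fires, +3 burnt)
Step 7: cell (3,3)='.' (+1 fires, +2 burnt)
Step 8: cell (3,3)='.' (+0 fires, +1 burnt)
  fire out at step 8

5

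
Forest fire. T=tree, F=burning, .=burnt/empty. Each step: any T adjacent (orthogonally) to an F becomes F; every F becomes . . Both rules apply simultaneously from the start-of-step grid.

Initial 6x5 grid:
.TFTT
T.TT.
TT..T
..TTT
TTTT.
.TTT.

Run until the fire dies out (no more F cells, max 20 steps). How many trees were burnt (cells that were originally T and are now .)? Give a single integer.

Answer: 5

Derivation:
Step 1: +3 fires, +1 burnt (F count now 3)
Step 2: +2 fires, +3 burnt (F count now 2)
Step 3: +0 fires, +2 burnt (F count now 0)
Fire out after step 3
Initially T: 19, now '.': 16
Total burnt (originally-T cells now '.'): 5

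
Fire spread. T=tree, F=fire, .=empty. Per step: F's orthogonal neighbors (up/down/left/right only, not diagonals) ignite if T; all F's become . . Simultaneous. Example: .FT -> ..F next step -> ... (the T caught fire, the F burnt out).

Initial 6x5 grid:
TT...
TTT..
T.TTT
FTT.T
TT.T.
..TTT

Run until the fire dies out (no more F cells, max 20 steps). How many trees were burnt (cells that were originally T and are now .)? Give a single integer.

Step 1: +3 fires, +1 burnt (F count now 3)
Step 2: +3 fires, +3 burnt (F count now 3)
Step 3: +3 fires, +3 burnt (F count now 3)
Step 4: +3 fires, +3 burnt (F count now 3)
Step 5: +1 fires, +3 burnt (F count now 1)
Step 6: +1 fires, +1 burnt (F count now 1)
Step 7: +0 fires, +1 burnt (F count now 0)
Fire out after step 7
Initially T: 18, now '.': 26
Total burnt (originally-T cells now '.'): 14

Answer: 14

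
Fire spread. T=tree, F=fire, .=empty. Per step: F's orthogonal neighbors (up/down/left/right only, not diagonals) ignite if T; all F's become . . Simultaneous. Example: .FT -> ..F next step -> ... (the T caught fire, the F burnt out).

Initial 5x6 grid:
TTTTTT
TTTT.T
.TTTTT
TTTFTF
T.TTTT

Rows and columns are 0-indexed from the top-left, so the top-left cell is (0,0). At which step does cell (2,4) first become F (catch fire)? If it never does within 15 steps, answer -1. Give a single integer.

Step 1: cell (2,4)='T' (+6 fires, +2 burnt)
Step 2: cell (2,4)='F' (+7 fires, +6 burnt)
  -> target ignites at step 2
Step 3: cell (2,4)='.' (+5 fires, +7 burnt)
Step 4: cell (2,4)='.' (+4 fires, +5 burnt)
Step 5: cell (2,4)='.' (+2 fires, +4 burnt)
Step 6: cell (2,4)='.' (+1 fires, +2 burnt)
Step 7: cell (2,4)='.' (+0 fires, +1 burnt)
  fire out at step 7

2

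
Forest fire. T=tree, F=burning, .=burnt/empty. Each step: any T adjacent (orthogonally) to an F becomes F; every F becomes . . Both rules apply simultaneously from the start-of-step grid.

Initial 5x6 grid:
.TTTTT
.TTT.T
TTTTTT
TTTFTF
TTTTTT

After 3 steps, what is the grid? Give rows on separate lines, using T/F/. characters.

Step 1: 6 trees catch fire, 2 burn out
  .TTTTT
  .TTT.T
  TTTFTF
  TTF.F.
  TTTFTF
Step 2: 7 trees catch fire, 6 burn out
  .TTTTT
  .TTF.F
  TTF.F.
  TF....
  TTF.F.
Step 3: 6 trees catch fire, 7 burn out
  .TTFTF
  .TF...
  TF....
  F.....
  TF....

.TTFTF
.TF...
TF....
F.....
TF....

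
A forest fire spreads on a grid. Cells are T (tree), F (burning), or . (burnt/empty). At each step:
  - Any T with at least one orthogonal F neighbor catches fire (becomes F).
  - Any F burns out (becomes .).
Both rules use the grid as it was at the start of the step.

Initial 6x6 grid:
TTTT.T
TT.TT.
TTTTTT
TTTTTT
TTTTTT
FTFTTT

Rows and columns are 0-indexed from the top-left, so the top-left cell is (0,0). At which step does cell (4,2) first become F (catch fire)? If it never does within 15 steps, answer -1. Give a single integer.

Step 1: cell (4,2)='F' (+4 fires, +2 burnt)
  -> target ignites at step 1
Step 2: cell (4,2)='.' (+5 fires, +4 burnt)
Step 3: cell (4,2)='.' (+6 fires, +5 burnt)
Step 4: cell (4,2)='.' (+5 fires, +6 burnt)
Step 5: cell (4,2)='.' (+5 fires, +5 burnt)
Step 6: cell (4,2)='.' (+4 fires, +5 burnt)
Step 7: cell (4,2)='.' (+1 fires, +4 burnt)
Step 8: cell (4,2)='.' (+0 fires, +1 burnt)
  fire out at step 8

1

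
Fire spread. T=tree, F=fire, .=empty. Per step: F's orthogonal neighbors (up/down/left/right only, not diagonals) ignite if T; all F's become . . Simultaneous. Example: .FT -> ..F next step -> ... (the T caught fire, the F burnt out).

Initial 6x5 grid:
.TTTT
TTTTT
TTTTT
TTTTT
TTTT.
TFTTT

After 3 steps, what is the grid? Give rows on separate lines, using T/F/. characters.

Step 1: 3 trees catch fire, 1 burn out
  .TTTT
  TTTTT
  TTTTT
  TTTTT
  TFTT.
  F.FTT
Step 2: 4 trees catch fire, 3 burn out
  .TTTT
  TTTTT
  TTTTT
  TFTTT
  F.FT.
  ...FT
Step 3: 5 trees catch fire, 4 burn out
  .TTTT
  TTTTT
  TFTTT
  F.FTT
  ...F.
  ....F

.TTTT
TTTTT
TFTTT
F.FTT
...F.
....F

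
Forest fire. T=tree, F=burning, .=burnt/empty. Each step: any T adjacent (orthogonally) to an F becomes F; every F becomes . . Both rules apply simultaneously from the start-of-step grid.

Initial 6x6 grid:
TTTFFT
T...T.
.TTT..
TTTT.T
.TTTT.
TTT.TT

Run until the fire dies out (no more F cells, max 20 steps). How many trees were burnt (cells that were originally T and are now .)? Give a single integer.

Step 1: +3 fires, +2 burnt (F count now 3)
Step 2: +1 fires, +3 burnt (F count now 1)
Step 3: +1 fires, +1 burnt (F count now 1)
Step 4: +1 fires, +1 burnt (F count now 1)
Step 5: +0 fires, +1 burnt (F count now 0)
Fire out after step 5
Initially T: 23, now '.': 19
Total burnt (originally-T cells now '.'): 6

Answer: 6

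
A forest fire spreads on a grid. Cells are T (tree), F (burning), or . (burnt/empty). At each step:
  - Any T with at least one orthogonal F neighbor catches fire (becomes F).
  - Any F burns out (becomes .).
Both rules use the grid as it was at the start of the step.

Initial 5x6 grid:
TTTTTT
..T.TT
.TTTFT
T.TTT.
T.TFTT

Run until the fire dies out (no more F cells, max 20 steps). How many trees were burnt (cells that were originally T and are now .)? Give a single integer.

Answer: 19

Derivation:
Step 1: +7 fires, +2 burnt (F count now 7)
Step 2: +5 fires, +7 burnt (F count now 5)
Step 3: +4 fires, +5 burnt (F count now 4)
Step 4: +1 fires, +4 burnt (F count now 1)
Step 5: +1 fires, +1 burnt (F count now 1)
Step 6: +1 fires, +1 burnt (F count now 1)
Step 7: +0 fires, +1 burnt (F count now 0)
Fire out after step 7
Initially T: 21, now '.': 28
Total burnt (originally-T cells now '.'): 19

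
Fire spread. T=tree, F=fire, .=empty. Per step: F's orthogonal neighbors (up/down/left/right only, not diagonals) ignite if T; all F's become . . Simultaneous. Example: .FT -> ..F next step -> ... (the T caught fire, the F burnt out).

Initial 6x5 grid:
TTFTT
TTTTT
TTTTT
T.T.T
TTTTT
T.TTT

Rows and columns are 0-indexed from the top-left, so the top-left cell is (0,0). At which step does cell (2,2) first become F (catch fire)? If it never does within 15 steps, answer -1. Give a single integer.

Step 1: cell (2,2)='T' (+3 fires, +1 burnt)
Step 2: cell (2,2)='F' (+5 fires, +3 burnt)
  -> target ignites at step 2
Step 3: cell (2,2)='.' (+5 fires, +5 burnt)
Step 4: cell (2,2)='.' (+3 fires, +5 burnt)
Step 5: cell (2,2)='.' (+5 fires, +3 burnt)
Step 6: cell (2,2)='.' (+3 fires, +5 burnt)
Step 7: cell (2,2)='.' (+2 fires, +3 burnt)
Step 8: cell (2,2)='.' (+0 fires, +2 burnt)
  fire out at step 8

2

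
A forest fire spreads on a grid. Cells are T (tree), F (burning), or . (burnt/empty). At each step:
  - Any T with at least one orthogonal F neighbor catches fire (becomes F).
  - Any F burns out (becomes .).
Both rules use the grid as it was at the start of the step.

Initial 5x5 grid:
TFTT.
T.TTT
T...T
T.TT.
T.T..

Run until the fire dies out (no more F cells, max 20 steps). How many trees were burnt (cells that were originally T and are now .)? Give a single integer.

Step 1: +2 fires, +1 burnt (F count now 2)
Step 2: +3 fires, +2 burnt (F count now 3)
Step 3: +2 fires, +3 burnt (F count now 2)
Step 4: +2 fires, +2 burnt (F count now 2)
Step 5: +2 fires, +2 burnt (F count now 2)
Step 6: +0 fires, +2 burnt (F count now 0)
Fire out after step 6
Initially T: 14, now '.': 22
Total burnt (originally-T cells now '.'): 11

Answer: 11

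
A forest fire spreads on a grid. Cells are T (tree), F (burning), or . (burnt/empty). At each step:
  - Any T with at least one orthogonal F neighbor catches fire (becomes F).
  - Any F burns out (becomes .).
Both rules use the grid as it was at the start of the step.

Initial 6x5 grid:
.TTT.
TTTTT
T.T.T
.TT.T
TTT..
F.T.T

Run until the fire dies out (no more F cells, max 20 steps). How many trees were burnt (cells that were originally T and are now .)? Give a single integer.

Step 1: +1 fires, +1 burnt (F count now 1)
Step 2: +1 fires, +1 burnt (F count now 1)
Step 3: +2 fires, +1 burnt (F count now 2)
Step 4: +2 fires, +2 burnt (F count now 2)
Step 5: +1 fires, +2 burnt (F count now 1)
Step 6: +1 fires, +1 burnt (F count now 1)
Step 7: +3 fires, +1 burnt (F count now 3)
Step 8: +4 fires, +3 burnt (F count now 4)
Step 9: +2 fires, +4 burnt (F count now 2)
Step 10: +1 fires, +2 burnt (F count now 1)
Step 11: +0 fires, +1 burnt (F count now 0)
Fire out after step 11
Initially T: 19, now '.': 29
Total burnt (originally-T cells now '.'): 18

Answer: 18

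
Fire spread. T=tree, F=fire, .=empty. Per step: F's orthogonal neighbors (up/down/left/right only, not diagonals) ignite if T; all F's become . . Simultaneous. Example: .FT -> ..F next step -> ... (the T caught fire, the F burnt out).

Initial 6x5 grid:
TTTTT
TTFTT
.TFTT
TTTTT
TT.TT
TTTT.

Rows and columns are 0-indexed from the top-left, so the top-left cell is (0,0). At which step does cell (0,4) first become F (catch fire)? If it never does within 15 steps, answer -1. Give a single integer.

Step 1: cell (0,4)='T' (+6 fires, +2 burnt)
Step 2: cell (0,4)='T' (+7 fires, +6 burnt)
Step 3: cell (0,4)='F' (+6 fires, +7 burnt)
  -> target ignites at step 3
Step 4: cell (0,4)='.' (+4 fires, +6 burnt)
Step 5: cell (0,4)='.' (+2 fires, +4 burnt)
Step 6: cell (0,4)='.' (+0 fires, +2 burnt)
  fire out at step 6

3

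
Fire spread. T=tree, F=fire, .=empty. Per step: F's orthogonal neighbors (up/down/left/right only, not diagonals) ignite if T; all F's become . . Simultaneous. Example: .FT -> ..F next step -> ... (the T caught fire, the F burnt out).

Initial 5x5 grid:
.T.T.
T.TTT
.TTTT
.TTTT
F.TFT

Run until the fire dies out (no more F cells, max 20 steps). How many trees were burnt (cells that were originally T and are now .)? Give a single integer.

Step 1: +3 fires, +2 burnt (F count now 3)
Step 2: +3 fires, +3 burnt (F count now 3)
Step 3: +4 fires, +3 burnt (F count now 4)
Step 4: +4 fires, +4 burnt (F count now 4)
Step 5: +0 fires, +4 burnt (F count now 0)
Fire out after step 5
Initially T: 16, now '.': 23
Total burnt (originally-T cells now '.'): 14

Answer: 14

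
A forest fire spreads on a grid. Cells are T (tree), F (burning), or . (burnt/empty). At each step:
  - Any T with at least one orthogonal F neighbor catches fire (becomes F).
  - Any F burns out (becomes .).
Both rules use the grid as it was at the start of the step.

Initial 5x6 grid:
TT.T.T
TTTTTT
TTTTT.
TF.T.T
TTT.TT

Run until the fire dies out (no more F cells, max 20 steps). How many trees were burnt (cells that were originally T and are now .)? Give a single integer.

Step 1: +3 fires, +1 burnt (F count now 3)
Step 2: +5 fires, +3 burnt (F count now 5)
Step 3: +4 fires, +5 burnt (F count now 4)
Step 4: +4 fires, +4 burnt (F count now 4)
Step 5: +2 fires, +4 burnt (F count now 2)
Step 6: +1 fires, +2 burnt (F count now 1)
Step 7: +1 fires, +1 burnt (F count now 1)
Step 8: +0 fires, +1 burnt (F count now 0)
Fire out after step 8
Initially T: 23, now '.': 27
Total burnt (originally-T cells now '.'): 20

Answer: 20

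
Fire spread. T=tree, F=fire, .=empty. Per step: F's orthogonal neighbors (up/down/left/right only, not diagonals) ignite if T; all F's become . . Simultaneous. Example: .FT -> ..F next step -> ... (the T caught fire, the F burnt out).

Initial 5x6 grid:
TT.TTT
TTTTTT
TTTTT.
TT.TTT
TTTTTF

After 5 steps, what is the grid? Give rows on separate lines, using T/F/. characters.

Step 1: 2 trees catch fire, 1 burn out
  TT.TTT
  TTTTTT
  TTTTT.
  TT.TTF
  TTTTF.
Step 2: 2 trees catch fire, 2 burn out
  TT.TTT
  TTTTTT
  TTTTT.
  TT.TF.
  TTTF..
Step 3: 3 trees catch fire, 2 burn out
  TT.TTT
  TTTTTT
  TTTTF.
  TT.F..
  TTF...
Step 4: 3 trees catch fire, 3 burn out
  TT.TTT
  TTTTFT
  TTTF..
  TT....
  TF....
Step 5: 6 trees catch fire, 3 burn out
  TT.TFT
  TTTF.F
  TTF...
  TF....
  F.....

TT.TFT
TTTF.F
TTF...
TF....
F.....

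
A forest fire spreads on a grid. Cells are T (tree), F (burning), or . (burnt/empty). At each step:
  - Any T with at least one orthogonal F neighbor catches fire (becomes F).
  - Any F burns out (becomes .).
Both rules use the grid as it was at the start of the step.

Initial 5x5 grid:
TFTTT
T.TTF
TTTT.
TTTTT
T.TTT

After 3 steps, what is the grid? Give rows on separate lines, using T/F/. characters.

Step 1: 4 trees catch fire, 2 burn out
  F.FTF
  T.TF.
  TTTT.
  TTTTT
  T.TTT
Step 2: 4 trees catch fire, 4 burn out
  ...F.
  F.F..
  TTTF.
  TTTTT
  T.TTT
Step 3: 3 trees catch fire, 4 burn out
  .....
  .....
  FTF..
  TTTFT
  T.TTT

.....
.....
FTF..
TTTFT
T.TTT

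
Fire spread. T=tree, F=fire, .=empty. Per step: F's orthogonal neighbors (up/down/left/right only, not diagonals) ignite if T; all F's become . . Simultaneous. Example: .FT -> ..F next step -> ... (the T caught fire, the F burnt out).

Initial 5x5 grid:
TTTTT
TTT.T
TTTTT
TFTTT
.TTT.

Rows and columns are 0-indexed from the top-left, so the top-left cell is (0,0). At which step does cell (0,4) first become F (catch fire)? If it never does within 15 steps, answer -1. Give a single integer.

Step 1: cell (0,4)='T' (+4 fires, +1 burnt)
Step 2: cell (0,4)='T' (+5 fires, +4 burnt)
Step 3: cell (0,4)='T' (+6 fires, +5 burnt)
Step 4: cell (0,4)='T' (+3 fires, +6 burnt)
Step 5: cell (0,4)='T' (+2 fires, +3 burnt)
Step 6: cell (0,4)='F' (+1 fires, +2 burnt)
  -> target ignites at step 6
Step 7: cell (0,4)='.' (+0 fires, +1 burnt)
  fire out at step 7

6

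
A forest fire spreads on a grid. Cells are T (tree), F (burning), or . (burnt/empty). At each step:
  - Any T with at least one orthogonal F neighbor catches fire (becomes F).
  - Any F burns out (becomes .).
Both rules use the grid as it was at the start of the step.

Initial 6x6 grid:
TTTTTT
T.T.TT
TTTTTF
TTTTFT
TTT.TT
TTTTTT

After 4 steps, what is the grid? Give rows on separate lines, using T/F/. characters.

Step 1: 5 trees catch fire, 2 burn out
  TTTTTT
  T.T.TF
  TTTTF.
  TTTF.F
  TTT.FT
  TTTTTT
Step 2: 6 trees catch fire, 5 burn out
  TTTTTF
  T.T.F.
  TTTF..
  TTF...
  TTT..F
  TTTTFT
Step 3: 6 trees catch fire, 6 burn out
  TTTTF.
  T.T...
  TTF...
  TF....
  TTF...
  TTTF.F
Step 4: 6 trees catch fire, 6 burn out
  TTTF..
  T.F...
  TF....
  F.....
  TF....
  TTF...

TTTF..
T.F...
TF....
F.....
TF....
TTF...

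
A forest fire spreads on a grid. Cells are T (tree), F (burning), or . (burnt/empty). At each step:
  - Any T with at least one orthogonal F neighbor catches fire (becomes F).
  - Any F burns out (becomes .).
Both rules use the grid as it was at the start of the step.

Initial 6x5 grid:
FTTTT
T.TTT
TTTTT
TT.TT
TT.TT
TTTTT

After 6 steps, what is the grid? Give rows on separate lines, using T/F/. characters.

Step 1: 2 trees catch fire, 1 burn out
  .FTTT
  F.TTT
  TTTTT
  TT.TT
  TT.TT
  TTTTT
Step 2: 2 trees catch fire, 2 burn out
  ..FTT
  ..TTT
  FTTTT
  TT.TT
  TT.TT
  TTTTT
Step 3: 4 trees catch fire, 2 burn out
  ...FT
  ..FTT
  .FTTT
  FT.TT
  TT.TT
  TTTTT
Step 4: 5 trees catch fire, 4 burn out
  ....F
  ...FT
  ..FTT
  .F.TT
  FT.TT
  TTTTT
Step 5: 4 trees catch fire, 5 burn out
  .....
  ....F
  ...FT
  ...TT
  .F.TT
  FTTTT
Step 6: 3 trees catch fire, 4 burn out
  .....
  .....
  ....F
  ...FT
  ...TT
  .FTTT

.....
.....
....F
...FT
...TT
.FTTT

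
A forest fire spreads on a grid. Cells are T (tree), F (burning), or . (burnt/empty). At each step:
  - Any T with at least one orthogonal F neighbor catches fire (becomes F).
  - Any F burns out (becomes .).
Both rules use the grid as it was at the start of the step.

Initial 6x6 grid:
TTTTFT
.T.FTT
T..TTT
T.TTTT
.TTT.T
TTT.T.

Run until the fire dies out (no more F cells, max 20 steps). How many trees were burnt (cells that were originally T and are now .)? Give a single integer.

Answer: 22

Derivation:
Step 1: +4 fires, +2 burnt (F count now 4)
Step 2: +4 fires, +4 burnt (F count now 4)
Step 3: +5 fires, +4 burnt (F count now 5)
Step 4: +4 fires, +5 burnt (F count now 4)
Step 5: +3 fires, +4 burnt (F count now 3)
Step 6: +1 fires, +3 burnt (F count now 1)
Step 7: +1 fires, +1 burnt (F count now 1)
Step 8: +0 fires, +1 burnt (F count now 0)
Fire out after step 8
Initially T: 25, now '.': 33
Total burnt (originally-T cells now '.'): 22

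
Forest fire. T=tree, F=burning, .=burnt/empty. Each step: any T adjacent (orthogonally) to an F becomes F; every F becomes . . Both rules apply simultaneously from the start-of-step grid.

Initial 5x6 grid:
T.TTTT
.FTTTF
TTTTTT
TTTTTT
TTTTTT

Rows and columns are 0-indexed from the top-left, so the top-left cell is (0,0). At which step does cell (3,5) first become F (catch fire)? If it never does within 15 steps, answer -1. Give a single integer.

Step 1: cell (3,5)='T' (+5 fires, +2 burnt)
Step 2: cell (3,5)='F' (+8 fires, +5 burnt)
  -> target ignites at step 2
Step 3: cell (3,5)='.' (+7 fires, +8 burnt)
Step 4: cell (3,5)='.' (+4 fires, +7 burnt)
Step 5: cell (3,5)='.' (+1 fires, +4 burnt)
Step 6: cell (3,5)='.' (+0 fires, +1 burnt)
  fire out at step 6

2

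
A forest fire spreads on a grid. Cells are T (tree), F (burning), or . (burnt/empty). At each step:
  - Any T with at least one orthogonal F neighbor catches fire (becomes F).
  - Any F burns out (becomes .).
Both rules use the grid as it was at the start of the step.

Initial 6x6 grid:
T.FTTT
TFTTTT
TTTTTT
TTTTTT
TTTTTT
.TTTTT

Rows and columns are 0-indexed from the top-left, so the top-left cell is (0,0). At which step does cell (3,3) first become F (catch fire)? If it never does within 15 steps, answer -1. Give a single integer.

Step 1: cell (3,3)='T' (+4 fires, +2 burnt)
Step 2: cell (3,3)='T' (+6 fires, +4 burnt)
Step 3: cell (3,3)='T' (+6 fires, +6 burnt)
Step 4: cell (3,3)='F' (+6 fires, +6 burnt)
  -> target ignites at step 4
Step 5: cell (3,3)='.' (+4 fires, +6 burnt)
Step 6: cell (3,3)='.' (+3 fires, +4 burnt)
Step 7: cell (3,3)='.' (+2 fires, +3 burnt)
Step 8: cell (3,3)='.' (+1 fires, +2 burnt)
Step 9: cell (3,3)='.' (+0 fires, +1 burnt)
  fire out at step 9

4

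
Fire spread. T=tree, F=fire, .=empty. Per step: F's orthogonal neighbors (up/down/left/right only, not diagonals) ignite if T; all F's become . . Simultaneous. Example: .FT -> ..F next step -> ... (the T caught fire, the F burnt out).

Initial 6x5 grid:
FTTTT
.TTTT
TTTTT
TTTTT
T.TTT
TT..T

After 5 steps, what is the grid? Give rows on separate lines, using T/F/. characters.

Step 1: 1 trees catch fire, 1 burn out
  .FTTT
  .TTTT
  TTTTT
  TTTTT
  T.TTT
  TT..T
Step 2: 2 trees catch fire, 1 burn out
  ..FTT
  .FTTT
  TTTTT
  TTTTT
  T.TTT
  TT..T
Step 3: 3 trees catch fire, 2 burn out
  ...FT
  ..FTT
  TFTTT
  TTTTT
  T.TTT
  TT..T
Step 4: 5 trees catch fire, 3 burn out
  ....F
  ...FT
  F.FTT
  TFTTT
  T.TTT
  TT..T
Step 5: 4 trees catch fire, 5 burn out
  .....
  ....F
  ...FT
  F.FTT
  T.TTT
  TT..T

.....
....F
...FT
F.FTT
T.TTT
TT..T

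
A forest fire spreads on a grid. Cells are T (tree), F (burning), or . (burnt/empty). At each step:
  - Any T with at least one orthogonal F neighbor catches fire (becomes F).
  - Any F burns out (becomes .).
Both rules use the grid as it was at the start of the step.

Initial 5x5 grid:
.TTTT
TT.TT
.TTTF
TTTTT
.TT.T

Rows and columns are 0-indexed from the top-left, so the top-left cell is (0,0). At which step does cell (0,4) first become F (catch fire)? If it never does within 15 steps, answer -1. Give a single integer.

Step 1: cell (0,4)='T' (+3 fires, +1 burnt)
Step 2: cell (0,4)='F' (+5 fires, +3 burnt)
  -> target ignites at step 2
Step 3: cell (0,4)='.' (+3 fires, +5 burnt)
Step 4: cell (0,4)='.' (+4 fires, +3 burnt)
Step 5: cell (0,4)='.' (+4 fires, +4 burnt)
Step 6: cell (0,4)='.' (+0 fires, +4 burnt)
  fire out at step 6

2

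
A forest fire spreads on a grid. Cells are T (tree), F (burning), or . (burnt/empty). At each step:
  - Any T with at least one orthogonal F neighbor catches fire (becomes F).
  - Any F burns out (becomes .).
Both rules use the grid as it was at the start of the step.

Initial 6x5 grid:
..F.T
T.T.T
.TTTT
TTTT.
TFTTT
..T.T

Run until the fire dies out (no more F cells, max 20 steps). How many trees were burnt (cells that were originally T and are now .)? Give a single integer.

Step 1: +4 fires, +2 burnt (F count now 4)
Step 2: +6 fires, +4 burnt (F count now 6)
Step 3: +3 fires, +6 burnt (F count now 3)
Step 4: +2 fires, +3 burnt (F count now 2)
Step 5: +1 fires, +2 burnt (F count now 1)
Step 6: +1 fires, +1 burnt (F count now 1)
Step 7: +0 fires, +1 burnt (F count now 0)
Fire out after step 7
Initially T: 18, now '.': 29
Total burnt (originally-T cells now '.'): 17

Answer: 17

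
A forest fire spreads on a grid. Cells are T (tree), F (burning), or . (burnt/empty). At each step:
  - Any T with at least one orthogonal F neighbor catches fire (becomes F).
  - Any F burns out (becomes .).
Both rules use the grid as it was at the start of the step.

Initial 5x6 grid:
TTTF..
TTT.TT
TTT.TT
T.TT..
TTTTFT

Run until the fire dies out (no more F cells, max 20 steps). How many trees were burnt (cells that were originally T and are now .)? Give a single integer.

Answer: 17

Derivation:
Step 1: +3 fires, +2 burnt (F count now 3)
Step 2: +4 fires, +3 burnt (F count now 4)
Step 3: +5 fires, +4 burnt (F count now 5)
Step 4: +3 fires, +5 burnt (F count now 3)
Step 5: +2 fires, +3 burnt (F count now 2)
Step 6: +0 fires, +2 burnt (F count now 0)
Fire out after step 6
Initially T: 21, now '.': 26
Total burnt (originally-T cells now '.'): 17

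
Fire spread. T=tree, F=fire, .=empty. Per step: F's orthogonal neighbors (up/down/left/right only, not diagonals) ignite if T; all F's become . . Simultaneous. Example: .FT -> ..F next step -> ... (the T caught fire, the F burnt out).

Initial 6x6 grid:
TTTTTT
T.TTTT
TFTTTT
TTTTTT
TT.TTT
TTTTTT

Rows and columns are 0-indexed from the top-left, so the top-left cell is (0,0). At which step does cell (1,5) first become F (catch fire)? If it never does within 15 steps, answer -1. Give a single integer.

Step 1: cell (1,5)='T' (+3 fires, +1 burnt)
Step 2: cell (1,5)='T' (+6 fires, +3 burnt)
Step 3: cell (1,5)='T' (+7 fires, +6 burnt)
Step 4: cell (1,5)='T' (+8 fires, +7 burnt)
Step 5: cell (1,5)='F' (+5 fires, +8 burnt)
  -> target ignites at step 5
Step 6: cell (1,5)='.' (+3 fires, +5 burnt)
Step 7: cell (1,5)='.' (+1 fires, +3 burnt)
Step 8: cell (1,5)='.' (+0 fires, +1 burnt)
  fire out at step 8

5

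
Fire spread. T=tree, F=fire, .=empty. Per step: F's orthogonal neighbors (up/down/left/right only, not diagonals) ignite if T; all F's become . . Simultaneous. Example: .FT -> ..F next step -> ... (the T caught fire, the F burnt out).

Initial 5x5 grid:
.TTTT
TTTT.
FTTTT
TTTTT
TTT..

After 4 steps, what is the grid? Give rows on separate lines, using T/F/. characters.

Step 1: 3 trees catch fire, 1 burn out
  .TTTT
  FTTT.
  .FTTT
  FTTTT
  TTT..
Step 2: 4 trees catch fire, 3 burn out
  .TTTT
  .FTT.
  ..FTT
  .FTTT
  FTT..
Step 3: 5 trees catch fire, 4 burn out
  .FTTT
  ..FT.
  ...FT
  ..FTT
  .FT..
Step 4: 5 trees catch fire, 5 burn out
  ..FTT
  ...F.
  ....F
  ...FT
  ..F..

..FTT
...F.
....F
...FT
..F..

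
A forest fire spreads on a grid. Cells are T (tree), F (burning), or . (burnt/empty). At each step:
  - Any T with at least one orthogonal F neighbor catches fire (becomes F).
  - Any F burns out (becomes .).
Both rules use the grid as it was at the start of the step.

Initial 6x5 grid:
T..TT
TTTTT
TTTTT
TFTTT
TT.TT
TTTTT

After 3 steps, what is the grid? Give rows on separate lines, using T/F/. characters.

Step 1: 4 trees catch fire, 1 burn out
  T..TT
  TTTTT
  TFTTT
  F.FTT
  TF.TT
  TTTTT
Step 2: 6 trees catch fire, 4 burn out
  T..TT
  TFTTT
  F.FTT
  ...FT
  F..TT
  TFTTT
Step 3: 7 trees catch fire, 6 burn out
  T..TT
  F.FTT
  ...FT
  ....F
  ...FT
  F.FTT

T..TT
F.FTT
...FT
....F
...FT
F.FTT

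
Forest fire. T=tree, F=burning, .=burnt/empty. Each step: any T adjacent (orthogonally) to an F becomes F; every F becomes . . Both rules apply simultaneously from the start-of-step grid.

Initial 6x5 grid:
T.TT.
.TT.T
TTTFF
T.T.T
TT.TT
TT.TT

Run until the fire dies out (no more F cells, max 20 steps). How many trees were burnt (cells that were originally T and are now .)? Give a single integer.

Step 1: +3 fires, +2 burnt (F count now 3)
Step 2: +4 fires, +3 burnt (F count now 4)
Step 3: +5 fires, +4 burnt (F count now 5)
Step 4: +3 fires, +5 burnt (F count now 3)
Step 5: +1 fires, +3 burnt (F count now 1)
Step 6: +2 fires, +1 burnt (F count now 2)
Step 7: +1 fires, +2 burnt (F count now 1)
Step 8: +0 fires, +1 burnt (F count now 0)
Fire out after step 8
Initially T: 20, now '.': 29
Total burnt (originally-T cells now '.'): 19

Answer: 19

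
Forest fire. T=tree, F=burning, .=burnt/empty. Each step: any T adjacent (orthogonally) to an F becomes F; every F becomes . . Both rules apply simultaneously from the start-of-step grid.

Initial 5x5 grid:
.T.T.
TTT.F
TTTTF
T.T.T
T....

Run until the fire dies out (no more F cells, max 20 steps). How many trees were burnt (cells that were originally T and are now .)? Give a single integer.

Step 1: +2 fires, +2 burnt (F count now 2)
Step 2: +1 fires, +2 burnt (F count now 1)
Step 3: +3 fires, +1 burnt (F count now 3)
Step 4: +2 fires, +3 burnt (F count now 2)
Step 5: +3 fires, +2 burnt (F count now 3)
Step 6: +1 fires, +3 burnt (F count now 1)
Step 7: +0 fires, +1 burnt (F count now 0)
Fire out after step 7
Initially T: 13, now '.': 24
Total burnt (originally-T cells now '.'): 12

Answer: 12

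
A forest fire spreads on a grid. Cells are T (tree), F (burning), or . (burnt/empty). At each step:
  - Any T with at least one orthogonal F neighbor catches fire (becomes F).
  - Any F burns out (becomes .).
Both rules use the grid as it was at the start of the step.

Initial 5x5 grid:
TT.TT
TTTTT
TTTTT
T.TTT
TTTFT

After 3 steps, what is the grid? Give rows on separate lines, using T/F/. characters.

Step 1: 3 trees catch fire, 1 burn out
  TT.TT
  TTTTT
  TTTTT
  T.TFT
  TTF.F
Step 2: 4 trees catch fire, 3 burn out
  TT.TT
  TTTTT
  TTTFT
  T.F.F
  TF...
Step 3: 4 trees catch fire, 4 burn out
  TT.TT
  TTTFT
  TTF.F
  T....
  F....

TT.TT
TTTFT
TTF.F
T....
F....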